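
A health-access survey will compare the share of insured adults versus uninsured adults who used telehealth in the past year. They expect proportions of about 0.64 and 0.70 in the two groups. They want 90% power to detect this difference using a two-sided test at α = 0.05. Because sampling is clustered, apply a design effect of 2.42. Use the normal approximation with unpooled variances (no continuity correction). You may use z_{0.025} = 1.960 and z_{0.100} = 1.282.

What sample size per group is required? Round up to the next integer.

n = (z_{α/2} + z_β)² · [p₁(1−p₁) + p₂(1−p₂)] / (p₁ − p₂)²
  = (1.960 + 1.282)² · (0.64·0.36 + 0.70·0.30) / (-0.06)²
  = (3.242)² · (0.2304 + 0.2100) / 0.0036
  = 10.5106 · 0.4404 / 0.0036
  = 1285.79
Design effect: 2.42 × 1285.79 = 3111.62.
Round up → n = 3112 per group.

n = 3112 per group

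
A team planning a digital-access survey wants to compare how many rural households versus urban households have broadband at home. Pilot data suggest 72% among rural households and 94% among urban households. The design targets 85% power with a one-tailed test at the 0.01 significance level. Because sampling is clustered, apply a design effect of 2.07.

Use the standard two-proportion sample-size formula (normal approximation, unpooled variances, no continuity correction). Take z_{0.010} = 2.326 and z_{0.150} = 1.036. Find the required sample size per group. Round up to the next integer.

n = (z_α + z_β)² · [p₁(1−p₁) + p₂(1−p₂)] / (p₁ − p₂)²
  = (2.326 + 1.036)² · (0.72·0.28 + 0.94·0.06) / (-0.22)²
  = (3.362)² · (0.2016 + 0.0564) / 0.0484
  = 11.3030 · 0.2580 / 0.0484
  = 60.25
Design effect: 2.07 × 60.25 = 124.72.
Round up → n = 125 per group.

n = 125 per group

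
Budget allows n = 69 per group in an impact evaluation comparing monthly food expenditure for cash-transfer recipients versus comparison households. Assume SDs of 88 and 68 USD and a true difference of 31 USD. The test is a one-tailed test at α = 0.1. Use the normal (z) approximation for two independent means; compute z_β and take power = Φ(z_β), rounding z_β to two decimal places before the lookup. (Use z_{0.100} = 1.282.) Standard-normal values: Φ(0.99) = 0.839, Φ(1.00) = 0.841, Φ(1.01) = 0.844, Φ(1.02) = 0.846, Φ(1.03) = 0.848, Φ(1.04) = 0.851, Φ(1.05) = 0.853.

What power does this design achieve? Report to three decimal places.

Power ≈ 0.848

z_β = δ·√(n/(σ₁²+σ₂²)) − z_α
    = 31 · √(69/12368) − 1.282
    = 31 · 0.07469 − 1.282
    = 2.3155 − 1.282 = 1.0335 → 1.03
Power = Φ(1.03) = 0.848.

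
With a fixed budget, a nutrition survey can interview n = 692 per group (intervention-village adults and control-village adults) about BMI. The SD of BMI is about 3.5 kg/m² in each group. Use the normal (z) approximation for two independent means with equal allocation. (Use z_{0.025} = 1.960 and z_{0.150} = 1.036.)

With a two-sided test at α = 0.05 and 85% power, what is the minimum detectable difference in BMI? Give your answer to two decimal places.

δ = (z_{α/2} + z_β) · √((σ₁²+σ₂²)/n)
  = (1.960 + 1.036) · √(24.5/692)
  = 2.996 · √0.0354
  = 2.996 · 0.1882
  = 0.5637

Minimum detectable difference ≈ 0.56 kg/m²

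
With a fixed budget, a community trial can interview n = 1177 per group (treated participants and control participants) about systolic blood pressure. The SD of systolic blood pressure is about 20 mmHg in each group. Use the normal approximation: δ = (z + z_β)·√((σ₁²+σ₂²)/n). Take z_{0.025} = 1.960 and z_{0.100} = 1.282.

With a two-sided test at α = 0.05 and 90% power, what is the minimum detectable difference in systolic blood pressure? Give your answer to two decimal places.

δ = (z_{α/2} + z_β) · √((σ₁²+σ₂²)/n)
  = (1.960 + 1.282) · √(800/1177)
  = 3.242 · √0.67969
  = 3.242 · 0.8244
  = 2.6728

Minimum detectable difference ≈ 2.67 mmHg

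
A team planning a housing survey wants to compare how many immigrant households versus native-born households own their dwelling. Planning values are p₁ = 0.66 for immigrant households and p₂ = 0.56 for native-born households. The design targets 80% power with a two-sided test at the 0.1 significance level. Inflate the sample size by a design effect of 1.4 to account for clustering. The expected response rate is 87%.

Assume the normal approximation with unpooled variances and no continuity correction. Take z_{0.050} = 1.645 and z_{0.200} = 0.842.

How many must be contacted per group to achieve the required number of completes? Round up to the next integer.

n = (z_{α/2} + z_β)² · [p₁(1−p₁) + p₂(1−p₂)] / (p₁ − p₂)²
  = (1.645 + 0.842)² · (0.66·0.34 + 0.56·0.44) / (0.10)²
  = (2.487)² · (0.2244 + 0.2464) / 0.0100
  = 6.1852 · 0.4708 / 0.0100
  = 291.20
Design effect: 1.4 × 291.20 = 407.68.
Adjust for 87% response: 407.68 / 0.87 = 468.59.
Round up → n = 469 per group.

n = 469 per group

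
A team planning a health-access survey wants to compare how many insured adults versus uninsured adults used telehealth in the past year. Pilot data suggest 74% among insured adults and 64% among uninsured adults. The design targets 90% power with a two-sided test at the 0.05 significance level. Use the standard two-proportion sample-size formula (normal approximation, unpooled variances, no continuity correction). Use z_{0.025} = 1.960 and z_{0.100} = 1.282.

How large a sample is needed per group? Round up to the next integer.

n = (z_{α/2} + z_β)² · [p₁(1−p₁) + p₂(1−p₂)] / (p₁ − p₂)²
  = (1.960 + 1.282)² · (0.74·0.26 + 0.64·0.36) / (0.10)²
  = (3.242)² · (0.1924 + 0.2304) / 0.0100
  = 10.5106 · 0.4228 / 0.0100
  = 444.39
Round up → n = 445 per group.

n = 445 per group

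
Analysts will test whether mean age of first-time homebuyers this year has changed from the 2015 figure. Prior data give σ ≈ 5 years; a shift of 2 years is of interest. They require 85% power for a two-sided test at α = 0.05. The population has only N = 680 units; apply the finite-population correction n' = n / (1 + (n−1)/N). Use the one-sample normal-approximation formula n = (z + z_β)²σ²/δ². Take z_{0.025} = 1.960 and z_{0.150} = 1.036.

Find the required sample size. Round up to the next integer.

n = (z_{α/2} + z_β)² · σ² / δ²
  = (1.960 + 1.036)² · 5² / 2²
  = 8.9760 · 25 / 4
  = 56.10
Finite-population correction (N = 680): 56.10 / (1 + (56.10 − 1)/680) = 51.90.
Round up → n = 52.

n = 52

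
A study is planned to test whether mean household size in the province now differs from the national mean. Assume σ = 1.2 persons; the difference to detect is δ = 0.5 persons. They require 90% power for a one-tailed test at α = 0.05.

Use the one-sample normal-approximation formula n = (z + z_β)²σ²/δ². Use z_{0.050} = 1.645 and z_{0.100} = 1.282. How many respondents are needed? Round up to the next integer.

n = 50

n = (z_α + z_β)² · σ² / δ²
  = (1.645 + 1.282)² · 1.2² / 0.5²
  = 8.5673 · 1.44 / 0.25
  = 49.35
Round up → n = 50.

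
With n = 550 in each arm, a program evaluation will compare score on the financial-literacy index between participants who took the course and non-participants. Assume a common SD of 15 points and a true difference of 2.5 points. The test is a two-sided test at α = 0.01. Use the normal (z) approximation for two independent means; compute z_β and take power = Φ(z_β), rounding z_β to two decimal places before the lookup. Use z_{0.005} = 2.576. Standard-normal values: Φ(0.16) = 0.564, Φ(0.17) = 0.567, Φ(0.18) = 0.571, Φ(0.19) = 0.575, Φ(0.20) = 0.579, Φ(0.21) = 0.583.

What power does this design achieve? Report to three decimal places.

z_β = δ·√(n/(σ₁²+σ₂²)) − z_{α/2}
    = 2.5 · √(550/450) − 2.576
    = 2.5 · 1.10554 − 2.576
    = 2.7639 − 2.576 = 0.1879 → 0.19
Power = Φ(0.19) = 0.575.

Power ≈ 0.575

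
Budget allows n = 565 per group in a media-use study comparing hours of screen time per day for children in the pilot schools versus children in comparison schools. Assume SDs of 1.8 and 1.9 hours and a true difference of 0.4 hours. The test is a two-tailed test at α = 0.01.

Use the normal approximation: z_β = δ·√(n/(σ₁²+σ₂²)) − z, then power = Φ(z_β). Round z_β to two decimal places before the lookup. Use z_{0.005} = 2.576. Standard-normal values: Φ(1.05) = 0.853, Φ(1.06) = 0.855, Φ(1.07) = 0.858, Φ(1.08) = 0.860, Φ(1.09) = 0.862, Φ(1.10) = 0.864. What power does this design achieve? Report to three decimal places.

Power ≈ 0.855

z_β = δ·√(n/(σ₁²+σ₂²)) − z_{α/2}
    = 0.4 · √(565/6.85) − 2.576
    = 0.4 · 9.08195 − 2.576
    = 3.6328 − 2.576 = 1.0568 → 1.06
Power = Φ(1.06) = 0.855.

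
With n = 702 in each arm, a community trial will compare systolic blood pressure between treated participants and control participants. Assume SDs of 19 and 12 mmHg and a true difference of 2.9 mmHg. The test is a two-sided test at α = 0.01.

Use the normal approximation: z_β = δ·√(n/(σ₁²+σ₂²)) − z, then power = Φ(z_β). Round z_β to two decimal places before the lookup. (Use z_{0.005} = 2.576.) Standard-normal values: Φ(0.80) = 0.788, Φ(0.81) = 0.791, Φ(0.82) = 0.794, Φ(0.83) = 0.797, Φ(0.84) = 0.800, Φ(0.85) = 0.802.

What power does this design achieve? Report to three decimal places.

z_β = δ·√(n/(σ₁²+σ₂²)) − z_{α/2}
    = 2.9 · √(702/505) − 2.576
    = 2.9 · 1.17902 − 2.576
    = 3.4192 − 2.576 = 0.8432 → 0.84
Power = Φ(0.84) = 0.800.

Power ≈ 0.800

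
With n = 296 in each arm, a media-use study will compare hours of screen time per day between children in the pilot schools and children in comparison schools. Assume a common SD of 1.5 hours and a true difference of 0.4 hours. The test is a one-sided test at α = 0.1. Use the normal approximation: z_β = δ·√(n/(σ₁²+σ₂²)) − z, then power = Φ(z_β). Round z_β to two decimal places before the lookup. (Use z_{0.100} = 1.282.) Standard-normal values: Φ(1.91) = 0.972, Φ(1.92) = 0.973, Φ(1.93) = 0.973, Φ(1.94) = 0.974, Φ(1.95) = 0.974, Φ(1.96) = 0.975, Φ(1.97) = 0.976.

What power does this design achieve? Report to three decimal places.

z_β = δ·√(n/(σ₁²+σ₂²)) − z_α
    = 0.4 · √(296/4.5) − 1.282
    = 0.4 · 8.11035 − 1.282
    = 3.2441 − 1.282 = 1.9621 → 1.96
Power = Φ(1.96) = 0.975.

Power ≈ 0.975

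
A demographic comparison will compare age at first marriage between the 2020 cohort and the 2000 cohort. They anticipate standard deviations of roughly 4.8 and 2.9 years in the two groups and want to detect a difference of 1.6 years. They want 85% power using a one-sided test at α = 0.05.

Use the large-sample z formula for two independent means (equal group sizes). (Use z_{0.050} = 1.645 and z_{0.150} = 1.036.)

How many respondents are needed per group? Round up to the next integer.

n = 89 per group

n = (z_α + z_β)² · (σ₁² + σ₂²) / δ²
  = (1.645 + 1.036)² · (4.8² + 2.9² = 31.45) / 1.6²
  = 7.1878 · 31.45 / 2.56
  = 88.30
Round up → n = 89 per group.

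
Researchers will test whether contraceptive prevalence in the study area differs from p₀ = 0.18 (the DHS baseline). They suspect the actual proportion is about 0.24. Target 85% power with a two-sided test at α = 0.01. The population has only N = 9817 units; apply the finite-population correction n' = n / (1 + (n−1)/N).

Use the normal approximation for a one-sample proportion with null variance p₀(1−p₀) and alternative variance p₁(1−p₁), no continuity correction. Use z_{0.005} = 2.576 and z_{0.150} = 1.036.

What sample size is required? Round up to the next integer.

n = 539

n = [z_{α/2}·√(p₀q₀) + z_β·√(p₁q₁)]² / (p₁ − p₀)²
  = [2.576·√(0.18·0.82) + 1.036·√(0.24·0.76)]² / (0.06)²
  = [2.576·0.3842 + 1.036·0.4271]² / 0.0036
  = [1.4321]² / 0.0036
  = 569.72
Finite-population correction (N = 9817): 569.72 / (1 + (569.72 − 1)/9817) = 538.52.
Round up → n = 539.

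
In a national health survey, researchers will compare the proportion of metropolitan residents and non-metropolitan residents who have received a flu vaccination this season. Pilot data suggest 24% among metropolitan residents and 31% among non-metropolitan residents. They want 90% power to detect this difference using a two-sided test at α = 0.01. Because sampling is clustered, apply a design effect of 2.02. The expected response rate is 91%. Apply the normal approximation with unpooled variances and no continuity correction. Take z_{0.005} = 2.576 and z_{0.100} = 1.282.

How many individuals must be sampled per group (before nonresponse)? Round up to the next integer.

n = (z_{α/2} + z_β)² · [p₁(1−p₁) + p₂(1−p₂)] / (p₁ − p₂)²
  = (2.576 + 1.282)² · (0.24·0.76 + 0.31·0.69) / (-0.07)²
  = (3.858)² · (0.1824 + 0.2139) / 0.0049
  = 14.8842 · 0.3963 / 0.0049
  = 1203.79
Design effect: 2.02 × 1203.79 = 2431.67.
Adjust for 91% response: 2431.67 / 0.91 = 2672.16.
Round up → n = 2673 per group.

n = 2673 per group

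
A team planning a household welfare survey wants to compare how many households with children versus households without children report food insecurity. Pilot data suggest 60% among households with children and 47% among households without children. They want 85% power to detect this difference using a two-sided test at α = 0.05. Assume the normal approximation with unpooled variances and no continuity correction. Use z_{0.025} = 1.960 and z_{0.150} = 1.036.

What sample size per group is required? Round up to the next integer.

n = (z_{α/2} + z_β)² · [p₁(1−p₁) + p₂(1−p₂)] / (p₁ − p₂)²
  = (1.960 + 1.036)² · (0.60·0.40 + 0.47·0.53) / (0.13)²
  = (2.996)² · (0.2400 + 0.2491) / 0.0169
  = 8.9760 · 0.4891 / 0.0169
  = 259.77
Round up → n = 260 per group.

n = 260 per group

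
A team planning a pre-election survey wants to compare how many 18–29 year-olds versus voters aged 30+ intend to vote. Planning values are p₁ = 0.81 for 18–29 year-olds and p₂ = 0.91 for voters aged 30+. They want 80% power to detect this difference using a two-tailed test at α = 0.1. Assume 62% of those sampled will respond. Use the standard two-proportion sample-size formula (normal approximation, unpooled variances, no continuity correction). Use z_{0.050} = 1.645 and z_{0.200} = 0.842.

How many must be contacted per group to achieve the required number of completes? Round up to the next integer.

n = (z_{α/2} + z_β)² · [p₁(1−p₁) + p₂(1−p₂)] / (p₁ − p₂)²
  = (1.645 + 0.842)² · (0.81·0.19 + 0.91·0.09) / (-0.10)²
  = (2.487)² · (0.1539 + 0.0819) / 0.0100
  = 6.1852 · 0.2358 / 0.0100
  = 145.85
Adjust for 62% response: 145.85 / 0.62 = 235.24.
Round up → n = 236 per group.

n = 236 per group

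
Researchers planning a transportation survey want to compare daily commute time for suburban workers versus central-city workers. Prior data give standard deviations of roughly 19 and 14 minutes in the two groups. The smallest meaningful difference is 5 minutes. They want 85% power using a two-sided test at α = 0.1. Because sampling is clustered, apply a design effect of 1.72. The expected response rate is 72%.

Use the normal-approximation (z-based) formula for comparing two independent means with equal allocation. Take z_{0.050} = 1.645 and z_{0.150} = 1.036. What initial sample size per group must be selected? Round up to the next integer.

n = (z_{α/2} + z_β)² · (σ₁² + σ₂²) / δ²
  = (1.645 + 1.036)² · (19² + 14² = 557) / 5²
  = 7.1878 · 557 / 25
  = 160.14
Design effect: 1.72 × 160.14 = 275.45.
Adjust for 72% response: 275.45 / 0.72 = 382.56.
Round up → n = 383 per group.

n = 383 per group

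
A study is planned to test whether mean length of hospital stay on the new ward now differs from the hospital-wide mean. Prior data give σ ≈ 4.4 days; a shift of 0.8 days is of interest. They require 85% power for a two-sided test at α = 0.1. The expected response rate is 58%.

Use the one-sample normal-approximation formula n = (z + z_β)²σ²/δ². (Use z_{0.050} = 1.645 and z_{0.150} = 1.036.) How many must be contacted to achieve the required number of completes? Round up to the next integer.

n = 375

n = (z_{α/2} + z_β)² · σ² / δ²
  = (1.645 + 1.036)² · 4.4² / 0.8²
  = 7.1878 · 19.36 / 0.64
  = 217.43
Adjust for 58% response: 217.43 / 0.58 = 374.88.
Round up → n = 375.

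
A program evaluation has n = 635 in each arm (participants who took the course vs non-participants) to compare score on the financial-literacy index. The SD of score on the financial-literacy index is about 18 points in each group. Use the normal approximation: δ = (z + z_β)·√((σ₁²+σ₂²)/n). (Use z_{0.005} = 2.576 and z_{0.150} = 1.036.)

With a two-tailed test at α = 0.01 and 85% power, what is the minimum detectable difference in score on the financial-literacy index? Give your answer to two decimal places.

Minimum detectable difference ≈ 3.65 points

δ = (z_{α/2} + z_β) · √((σ₁²+σ₂²)/n)
  = (2.576 + 1.036) · √(648/635)
  = 3.612 · √1.0205
  = 3.612 · 1.0102
  = 3.6488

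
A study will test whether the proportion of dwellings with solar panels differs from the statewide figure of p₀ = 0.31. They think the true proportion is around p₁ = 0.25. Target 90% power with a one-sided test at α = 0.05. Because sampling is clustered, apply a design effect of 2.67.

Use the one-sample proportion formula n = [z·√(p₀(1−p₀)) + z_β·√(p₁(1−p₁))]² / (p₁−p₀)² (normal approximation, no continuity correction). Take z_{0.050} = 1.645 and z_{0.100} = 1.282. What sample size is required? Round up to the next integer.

n = 1285

n = [z_α·√(p₀q₀) + z_β·√(p₁q₁)]² / (p₁ − p₀)²
  = [1.645·√(0.31·0.69) + 1.282·√(0.25·0.75)]² / (-0.06)²
  = [1.645·0.4625 + 1.282·0.4330]² / 0.0036
  = [1.3159]² / 0.0036
  = 481.02
Design effect: 2.67 × 481.02 = 1284.31.
Round up → n = 1285.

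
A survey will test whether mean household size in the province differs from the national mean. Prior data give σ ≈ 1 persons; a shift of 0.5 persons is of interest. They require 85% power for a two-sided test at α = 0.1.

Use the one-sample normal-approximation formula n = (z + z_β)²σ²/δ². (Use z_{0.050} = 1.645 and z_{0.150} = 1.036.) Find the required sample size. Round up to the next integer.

n = (z_{α/2} + z_β)² · σ² / δ²
  = (1.645 + 1.036)² · 1² / 0.5²
  = 7.1878 · 1 / 0.25
  = 28.75
Round up → n = 29.

n = 29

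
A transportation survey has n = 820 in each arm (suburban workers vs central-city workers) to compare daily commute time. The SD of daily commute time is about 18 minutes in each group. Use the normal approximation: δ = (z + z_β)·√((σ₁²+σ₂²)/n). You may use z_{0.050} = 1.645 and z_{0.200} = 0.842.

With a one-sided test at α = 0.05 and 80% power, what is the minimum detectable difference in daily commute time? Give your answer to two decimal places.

δ = (z_α + z_β) · √((σ₁²+σ₂²)/n)
  = (1.645 + 0.842) · √(648/820)
  = 2.487 · √0.79024
  = 2.487 · 0.8890
  = 2.2108

Minimum detectable difference ≈ 2.21 minutes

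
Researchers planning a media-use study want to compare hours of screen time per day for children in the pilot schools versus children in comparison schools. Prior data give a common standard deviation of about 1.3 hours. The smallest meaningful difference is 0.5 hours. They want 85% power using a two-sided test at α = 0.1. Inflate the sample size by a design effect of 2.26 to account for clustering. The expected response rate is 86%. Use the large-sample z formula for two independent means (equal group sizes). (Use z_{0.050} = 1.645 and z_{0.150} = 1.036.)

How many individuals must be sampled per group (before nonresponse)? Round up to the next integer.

n = (z_{α/2} + z_β)² · (σ₁² + σ₂²) / δ²
  = (1.645 + 1.036)² · (2·1.3² = 3.38) / 0.5²
  = 7.1878 · 3.38 / 0.25
  = 97.18
Design effect: 2.26 × 97.18 = 219.62.
Adjust for 86% response: 219.62 / 0.86 = 255.38.
Round up → n = 256 per group.

n = 256 per group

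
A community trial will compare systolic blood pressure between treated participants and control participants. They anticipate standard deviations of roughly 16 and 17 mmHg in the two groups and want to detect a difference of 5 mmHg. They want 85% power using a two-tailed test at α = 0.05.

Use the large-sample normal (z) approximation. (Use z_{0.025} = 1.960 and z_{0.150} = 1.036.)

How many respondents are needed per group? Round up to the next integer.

n = 196 per group

n = (z_{α/2} + z_β)² · (σ₁² + σ₂²) / δ²
  = (1.960 + 1.036)² · (16² + 17² = 545) / 5²
  = 8.9760 · 545 / 25
  = 195.68
Round up → n = 196 per group.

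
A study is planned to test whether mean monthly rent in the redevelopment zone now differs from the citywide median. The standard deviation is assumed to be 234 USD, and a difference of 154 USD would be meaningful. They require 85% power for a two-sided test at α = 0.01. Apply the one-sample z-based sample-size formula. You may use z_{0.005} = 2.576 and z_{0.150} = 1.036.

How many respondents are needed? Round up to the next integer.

n = 31

n = (z_{α/2} + z_β)² · σ² / δ²
  = (2.576 + 1.036)² · 234² / 154²
  = 13.0465 · 54756 / 23716
  = 30.12
Round up → n = 31.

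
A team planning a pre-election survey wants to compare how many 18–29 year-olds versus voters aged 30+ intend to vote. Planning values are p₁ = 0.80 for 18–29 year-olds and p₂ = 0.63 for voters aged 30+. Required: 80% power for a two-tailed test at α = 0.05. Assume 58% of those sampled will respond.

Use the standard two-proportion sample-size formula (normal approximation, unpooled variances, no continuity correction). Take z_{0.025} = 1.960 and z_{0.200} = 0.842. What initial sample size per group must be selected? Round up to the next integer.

n = 185 per group

n = (z_{α/2} + z_β)² · [p₁(1−p₁) + p₂(1−p₂)] / (p₁ − p₂)²
  = (1.960 + 0.842)² · (0.80·0.20 + 0.63·0.37) / (0.17)²
  = (2.802)² · (0.1600 + 0.2331) / 0.0289
  = 7.8512 · 0.3931 / 0.0289
  = 106.79
Adjust for 58% response: 106.79 / 0.58 = 184.13.
Round up → n = 185 per group.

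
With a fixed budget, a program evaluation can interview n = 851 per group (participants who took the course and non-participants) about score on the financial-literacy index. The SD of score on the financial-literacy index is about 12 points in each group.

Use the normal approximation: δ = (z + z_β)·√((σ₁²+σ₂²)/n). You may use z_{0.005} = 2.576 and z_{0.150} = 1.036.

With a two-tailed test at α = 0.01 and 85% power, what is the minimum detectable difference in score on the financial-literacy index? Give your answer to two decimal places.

Minimum detectable difference ≈ 2.10 points

δ = (z_{α/2} + z_β) · √((σ₁²+σ₂²)/n)
  = (2.576 + 1.036) · √(288/851)
  = 3.612 · √0.33843
  = 3.612 · 0.5817
  = 2.1013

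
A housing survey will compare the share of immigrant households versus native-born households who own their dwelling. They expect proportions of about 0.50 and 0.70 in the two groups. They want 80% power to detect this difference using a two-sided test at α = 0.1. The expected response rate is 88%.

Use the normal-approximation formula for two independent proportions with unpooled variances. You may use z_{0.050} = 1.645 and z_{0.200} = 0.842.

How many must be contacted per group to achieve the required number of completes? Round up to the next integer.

n = (z_{α/2} + z_β)² · [p₁(1−p₁) + p₂(1−p₂)] / (p₁ − p₂)²
  = (1.645 + 0.842)² · (0.50·0.50 + 0.70·0.30) / (-0.20)²
  = (2.487)² · (0.2500 + 0.2100) / 0.0400
  = 6.1852 · 0.4600 / 0.0400
  = 71.13
Adjust for 88% response: 71.13 / 0.88 = 80.83.
Round up → n = 81 per group.

n = 81 per group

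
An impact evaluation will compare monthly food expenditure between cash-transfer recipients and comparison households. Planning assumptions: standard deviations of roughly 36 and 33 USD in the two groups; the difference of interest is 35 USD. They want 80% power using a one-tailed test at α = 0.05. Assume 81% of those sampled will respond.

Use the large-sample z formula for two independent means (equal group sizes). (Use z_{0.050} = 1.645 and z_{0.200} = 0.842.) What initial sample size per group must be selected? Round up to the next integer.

n = 15 per group

n = (z_α + z_β)² · (σ₁² + σ₂²) / δ²
  = (1.645 + 0.842)² · (36² + 33² = 2385) / 35²
  = 6.1852 · 2385 / 1225
  = 12.04
Adjust for 81% response: 12.04 / 0.81 = 14.87.
Round up → n = 15 per group.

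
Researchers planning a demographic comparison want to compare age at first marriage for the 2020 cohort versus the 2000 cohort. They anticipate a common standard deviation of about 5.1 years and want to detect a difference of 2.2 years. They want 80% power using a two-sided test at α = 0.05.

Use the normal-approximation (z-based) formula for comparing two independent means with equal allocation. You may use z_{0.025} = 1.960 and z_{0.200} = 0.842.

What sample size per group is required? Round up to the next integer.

n = (z_{α/2} + z_β)² · (σ₁² + σ₂²) / δ²
  = (1.960 + 0.842)² · (2·5.1² = 52.02) / 2.2²
  = 7.8512 · 52.02 / 4.84
  = 84.38
Round up → n = 85 per group.

n = 85 per group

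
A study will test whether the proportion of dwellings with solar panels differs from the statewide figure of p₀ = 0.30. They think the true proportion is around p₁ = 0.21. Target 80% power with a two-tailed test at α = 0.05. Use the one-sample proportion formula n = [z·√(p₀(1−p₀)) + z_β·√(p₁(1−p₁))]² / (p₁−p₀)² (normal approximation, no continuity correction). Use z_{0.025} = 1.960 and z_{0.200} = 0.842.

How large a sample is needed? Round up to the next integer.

n = 191

n = [z_{α/2}·√(p₀q₀) + z_β·√(p₁q₁)]² / (p₁ − p₀)²
  = [1.960·√(0.30·0.70) + 0.842·√(0.21·0.79)]² / (-0.09)²
  = [1.960·0.4583 + 0.842·0.4073]² / 0.0081
  = [1.2411]² / 0.0081
  = 190.18
Round up → n = 191.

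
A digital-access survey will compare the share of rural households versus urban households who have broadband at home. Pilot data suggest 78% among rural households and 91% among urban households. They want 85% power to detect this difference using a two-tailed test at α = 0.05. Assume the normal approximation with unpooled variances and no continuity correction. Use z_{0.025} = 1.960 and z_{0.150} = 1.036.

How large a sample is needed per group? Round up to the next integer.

n = (z_{α/2} + z_β)² · [p₁(1−p₁) + p₂(1−p₂)] / (p₁ − p₂)²
  = (1.960 + 1.036)² · (0.78·0.22 + 0.91·0.09) / (-0.13)²
  = (2.996)² · (0.1716 + 0.0819) / 0.0169
  = 8.9760 · 0.2535 / 0.0169
  = 134.64
Round up → n = 135 per group.

n = 135 per group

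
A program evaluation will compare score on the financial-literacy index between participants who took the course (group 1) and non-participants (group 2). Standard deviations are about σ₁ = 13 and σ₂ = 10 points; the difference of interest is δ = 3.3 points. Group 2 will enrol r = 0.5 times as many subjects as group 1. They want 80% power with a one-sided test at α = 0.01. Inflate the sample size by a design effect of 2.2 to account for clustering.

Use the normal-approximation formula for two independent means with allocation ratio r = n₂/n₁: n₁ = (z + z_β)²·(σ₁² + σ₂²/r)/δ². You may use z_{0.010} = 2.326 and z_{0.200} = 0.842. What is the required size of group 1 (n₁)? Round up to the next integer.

n₁ = (z_α + z_β)² · (σ₁² + σ₂²/r) / δ²
   = (2.326 + 0.842)² · (13² + 10²/0.5) / 3.3²
   = 10.0362 · (169 + 200) / 10.89
   = 10.0362 · 369 / 10.89
   = 340.07
Design effect: 2.2 × 340.07 = 748.15.
Round up → n₁ = 749; n₂ = r·n₁ = 0.5 × 749 = 375.

n₁ = 749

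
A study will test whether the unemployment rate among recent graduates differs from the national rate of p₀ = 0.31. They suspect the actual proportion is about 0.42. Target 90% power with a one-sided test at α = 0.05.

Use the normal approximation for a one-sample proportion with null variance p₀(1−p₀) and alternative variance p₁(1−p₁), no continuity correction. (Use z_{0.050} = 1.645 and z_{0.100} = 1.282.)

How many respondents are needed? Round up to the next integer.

n = [z_α·√(p₀q₀) + z_β·√(p₁q₁)]² / (p₁ − p₀)²
  = [1.645·√(0.31·0.69) + 1.282·√(0.42·0.58)]² / (0.11)²
  = [1.645·0.4625 + 1.282·0.4936]² / 0.0121
  = [1.3935]² / 0.0121
  = 160.49
Round up → n = 161.

n = 161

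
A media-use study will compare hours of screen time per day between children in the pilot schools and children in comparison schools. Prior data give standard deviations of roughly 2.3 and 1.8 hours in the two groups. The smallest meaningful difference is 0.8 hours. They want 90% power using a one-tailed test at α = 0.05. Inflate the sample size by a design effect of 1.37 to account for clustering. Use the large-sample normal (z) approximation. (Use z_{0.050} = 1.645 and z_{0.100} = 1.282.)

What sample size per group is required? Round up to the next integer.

n = 157 per group

n = (z_α + z_β)² · (σ₁² + σ₂²) / δ²
  = (1.645 + 1.282)² · (2.3² + 1.8² = 8.53) / 0.8²
  = 8.5673 · 8.53 / 0.64
  = 114.19
Design effect: 1.37 × 114.19 = 156.44.
Round up → n = 157 per group.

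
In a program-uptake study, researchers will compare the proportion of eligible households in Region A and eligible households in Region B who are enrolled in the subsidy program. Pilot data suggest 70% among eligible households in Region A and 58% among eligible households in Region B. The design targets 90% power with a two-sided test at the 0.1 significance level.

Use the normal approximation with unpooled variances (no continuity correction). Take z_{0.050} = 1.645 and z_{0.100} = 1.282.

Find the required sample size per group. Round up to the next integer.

n = 270 per group

n = (z_{α/2} + z_β)² · [p₁(1−p₁) + p₂(1−p₂)] / (p₁ − p₂)²
  = (1.645 + 1.282)² · (0.70·0.30 + 0.58·0.42) / (0.12)²
  = (2.927)² · (0.2100 + 0.2436) / 0.0144
  = 8.5673 · 0.4536 / 0.0144
  = 269.87
Round up → n = 270 per group.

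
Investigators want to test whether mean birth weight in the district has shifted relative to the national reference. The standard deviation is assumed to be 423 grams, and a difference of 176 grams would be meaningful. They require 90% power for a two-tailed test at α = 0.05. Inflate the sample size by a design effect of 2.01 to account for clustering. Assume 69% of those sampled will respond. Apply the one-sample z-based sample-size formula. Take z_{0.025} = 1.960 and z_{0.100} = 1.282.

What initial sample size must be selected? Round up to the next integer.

n = 177

n = (z_{α/2} + z_β)² · σ² / δ²
  = (1.960 + 1.282)² · 423² / 176²
  = 10.5106 · 178929 / 30976
  = 60.71
Design effect: 2.01 × 60.71 = 122.03.
Adjust for 69% response: 122.03 / 0.69 = 176.86.
Round up → n = 177.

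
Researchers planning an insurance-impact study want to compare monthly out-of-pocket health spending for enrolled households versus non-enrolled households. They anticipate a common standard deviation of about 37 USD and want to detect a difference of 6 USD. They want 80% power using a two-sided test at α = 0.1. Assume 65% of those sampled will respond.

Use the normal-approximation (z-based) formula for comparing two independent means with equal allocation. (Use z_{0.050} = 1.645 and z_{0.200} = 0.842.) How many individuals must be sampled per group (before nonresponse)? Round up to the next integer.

n = 724 per group

n = (z_{α/2} + z_β)² · (σ₁² + σ₂²) / δ²
  = (1.645 + 0.842)² · (2·37² = 2738) / 6²
  = 6.1852 · 2738 / 36
  = 470.42
Adjust for 65% response: 470.42 / 0.65 = 723.72.
Round up → n = 724 per group.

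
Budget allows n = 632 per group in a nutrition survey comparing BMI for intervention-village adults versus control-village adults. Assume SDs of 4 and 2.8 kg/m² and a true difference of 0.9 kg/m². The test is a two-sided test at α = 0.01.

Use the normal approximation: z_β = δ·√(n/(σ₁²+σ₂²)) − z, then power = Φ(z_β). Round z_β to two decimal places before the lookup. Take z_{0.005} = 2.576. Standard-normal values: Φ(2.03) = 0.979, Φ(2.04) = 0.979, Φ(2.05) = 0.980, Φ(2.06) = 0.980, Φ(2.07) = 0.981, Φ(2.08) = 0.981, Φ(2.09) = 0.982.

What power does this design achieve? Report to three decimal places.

z_β = δ·√(n/(σ₁²+σ₂²)) − z_{α/2}
    = 0.9 · √(632/23.84) − 2.576
    = 0.9 · 5.14879 − 2.576
    = 4.6339 − 2.576 = 2.0579 → 2.06
Power = Φ(2.06) = 0.980.

Power ≈ 0.980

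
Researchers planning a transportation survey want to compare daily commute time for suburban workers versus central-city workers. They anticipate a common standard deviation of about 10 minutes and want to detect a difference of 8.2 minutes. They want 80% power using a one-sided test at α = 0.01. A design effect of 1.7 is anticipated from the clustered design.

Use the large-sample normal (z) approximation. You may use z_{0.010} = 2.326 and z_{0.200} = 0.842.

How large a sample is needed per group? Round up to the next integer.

n = 51 per group

n = (z_α + z_β)² · (σ₁² + σ₂²) / δ²
  = (2.326 + 0.842)² · (2·10² = 200) / 8.2²
  = 10.0362 · 200 / 67.24
  = 29.85
Design effect: 1.7 × 29.85 = 50.75.
Round up → n = 51 per group.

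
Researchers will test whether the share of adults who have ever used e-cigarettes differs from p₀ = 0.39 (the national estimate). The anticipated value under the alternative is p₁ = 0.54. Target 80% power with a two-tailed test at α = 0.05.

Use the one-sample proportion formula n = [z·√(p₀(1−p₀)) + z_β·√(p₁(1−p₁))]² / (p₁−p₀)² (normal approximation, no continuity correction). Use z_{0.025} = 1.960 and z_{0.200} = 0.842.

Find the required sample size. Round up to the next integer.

n = [z_{α/2}·√(p₀q₀) + z_β·√(p₁q₁)]² / (p₁ − p₀)²
  = [1.960·√(0.39·0.61) + 0.842·√(0.54·0.46)]² / (0.15)²
  = [1.960·0.4877 + 0.842·0.4984]² / 0.0225
  = [1.3756]² / 0.0225
  = 84.11
Round up → n = 85.

n = 85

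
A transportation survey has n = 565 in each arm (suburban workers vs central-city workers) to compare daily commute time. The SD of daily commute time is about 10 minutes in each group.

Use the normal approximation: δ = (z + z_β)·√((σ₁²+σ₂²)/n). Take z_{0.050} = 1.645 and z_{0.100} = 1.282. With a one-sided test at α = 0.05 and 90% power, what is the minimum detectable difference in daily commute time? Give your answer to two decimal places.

Minimum detectable difference ≈ 1.74 minutes

δ = (z_α + z_β) · √((σ₁²+σ₂²)/n)
  = (1.645 + 1.282) · √(200/565)
  = 2.927 · √0.35398
  = 2.927 · 0.5950
  = 1.7415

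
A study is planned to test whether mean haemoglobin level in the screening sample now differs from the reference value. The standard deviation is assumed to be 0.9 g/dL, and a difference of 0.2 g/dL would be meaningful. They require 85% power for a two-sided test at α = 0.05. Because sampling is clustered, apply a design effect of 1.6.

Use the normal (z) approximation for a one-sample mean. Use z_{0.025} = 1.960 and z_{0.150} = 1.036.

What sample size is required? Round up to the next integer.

n = 291

n = (z_{α/2} + z_β)² · σ² / δ²
  = (1.960 + 1.036)² · 0.9² / 0.2²
  = 8.9760 · 0.81 / 0.04
  = 181.76
Design effect: 1.6 × 181.76 = 290.82.
Round up → n = 291.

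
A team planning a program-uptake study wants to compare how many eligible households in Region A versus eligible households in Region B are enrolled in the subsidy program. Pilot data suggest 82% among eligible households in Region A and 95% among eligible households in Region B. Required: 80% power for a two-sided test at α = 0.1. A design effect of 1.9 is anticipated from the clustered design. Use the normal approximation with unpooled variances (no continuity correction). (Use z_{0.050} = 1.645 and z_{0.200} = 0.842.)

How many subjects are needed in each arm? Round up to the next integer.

n = (z_{α/2} + z_β)² · [p₁(1−p₁) + p₂(1−p₂)] / (p₁ − p₂)²
  = (1.645 + 0.842)² · (0.82·0.18 + 0.95·0.05) / (-0.13)²
  = (2.487)² · (0.1476 + 0.0475) / 0.0169
  = 6.1852 · 0.1951 / 0.0169
  = 71.40
Design effect: 1.9 × 71.40 = 135.67.
Round up → n = 136 per group.

n = 136 per group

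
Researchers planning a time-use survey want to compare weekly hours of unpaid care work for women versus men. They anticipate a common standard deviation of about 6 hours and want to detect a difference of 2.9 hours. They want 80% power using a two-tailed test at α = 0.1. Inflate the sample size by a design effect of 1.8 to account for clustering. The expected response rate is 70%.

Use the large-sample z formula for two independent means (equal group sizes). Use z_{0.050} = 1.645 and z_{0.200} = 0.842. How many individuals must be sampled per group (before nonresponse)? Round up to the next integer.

n = 137 per group

n = (z_{α/2} + z_β)² · (σ₁² + σ₂²) / δ²
  = (1.645 + 0.842)² · (2·6² = 72) / 2.9²
  = 6.1852 · 72 / 8.41
  = 52.95
Design effect: 1.8 × 52.95 = 95.31.
Adjust for 70% response: 95.31 / 0.70 = 136.16.
Round up → n = 137 per group.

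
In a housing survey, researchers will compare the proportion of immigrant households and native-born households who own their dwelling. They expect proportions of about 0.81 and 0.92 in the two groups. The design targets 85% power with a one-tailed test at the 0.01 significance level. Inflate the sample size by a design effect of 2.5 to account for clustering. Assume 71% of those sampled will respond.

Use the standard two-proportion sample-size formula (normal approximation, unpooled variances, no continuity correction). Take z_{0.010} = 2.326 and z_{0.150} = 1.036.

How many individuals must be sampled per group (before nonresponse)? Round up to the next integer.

n = 749 per group

n = (z_α + z_β)² · [p₁(1−p₁) + p₂(1−p₂)] / (p₁ − p₂)²
  = (2.326 + 1.036)² · (0.81·0.19 + 0.92·0.08) / (-0.11)²
  = (3.362)² · (0.1539 + 0.0736) / 0.0121
  = 11.3030 · 0.2275 / 0.0121
  = 212.52
Design effect: 2.5 × 212.52 = 531.29.
Adjust for 71% response: 531.29 / 0.71 = 748.30.
Round up → n = 749 per group.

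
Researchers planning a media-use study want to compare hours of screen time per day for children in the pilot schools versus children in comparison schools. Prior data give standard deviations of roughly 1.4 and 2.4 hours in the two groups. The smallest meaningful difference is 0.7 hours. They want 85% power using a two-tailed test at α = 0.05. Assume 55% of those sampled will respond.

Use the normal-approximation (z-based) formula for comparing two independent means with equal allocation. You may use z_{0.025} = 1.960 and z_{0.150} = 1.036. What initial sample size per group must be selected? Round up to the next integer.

n = 258 per group

n = (z_{α/2} + z_β)² · (σ₁² + σ₂²) / δ²
  = (1.960 + 1.036)² · (1.4² + 2.4² = 7.72) / 0.7²
  = 8.9760 · 7.72 / 0.49
  = 141.42
Adjust for 55% response: 141.42 / 0.55 = 257.12.
Round up → n = 258 per group.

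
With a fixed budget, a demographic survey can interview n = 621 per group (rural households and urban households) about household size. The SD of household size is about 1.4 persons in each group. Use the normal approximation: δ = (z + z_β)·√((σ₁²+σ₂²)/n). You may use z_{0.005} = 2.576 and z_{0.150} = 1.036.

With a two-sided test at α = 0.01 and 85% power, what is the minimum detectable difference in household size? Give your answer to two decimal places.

δ = (z_{α/2} + z_β) · √((σ₁²+σ₂²)/n)
  = (2.576 + 1.036) · √(3.92/621)
  = 3.612 · √0.00631
  = 3.612 · 0.0795
  = 0.2870

Minimum detectable difference ≈ 0.29 persons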